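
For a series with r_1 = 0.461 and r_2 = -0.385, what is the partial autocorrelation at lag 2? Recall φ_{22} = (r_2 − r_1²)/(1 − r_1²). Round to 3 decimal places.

φ_{22} = (r_2 − r_1²) / (1 − r_1²)
r_1² = (0.461)² = 0.212521
Numerator = -0.385 − 0.2125 = -0.5975; denominator = 1 − 0.2125 = 0.7875
φ_{22} = -0.5975 / 0.7875 = -0.759

-0.759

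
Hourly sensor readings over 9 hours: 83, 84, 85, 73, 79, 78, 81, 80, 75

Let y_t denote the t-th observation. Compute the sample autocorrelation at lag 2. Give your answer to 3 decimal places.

Mean ȳ = (83 + 84 + 85 + 73 + 79 + 78 + 81 + 80 + 75)/9 = 79.7778
Numerator Σ_{t=1}^{7}(y_t−ȳ)(y_{t+2}−ȳ) = -10.9877
Denominator Σ(y_t−ȳ)² = 129.5556
r_2 = -10.9877 / 129.5556 = -0.085

-0.085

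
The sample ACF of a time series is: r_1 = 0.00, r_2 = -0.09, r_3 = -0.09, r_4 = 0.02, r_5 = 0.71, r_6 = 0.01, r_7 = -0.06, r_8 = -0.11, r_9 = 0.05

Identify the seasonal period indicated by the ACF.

The largest autocorrelation is r_5 = 0.71; the remaining lags stay at or below 0.05.
The dominant spike at lag 5 indicates a seasonal period of 5.

5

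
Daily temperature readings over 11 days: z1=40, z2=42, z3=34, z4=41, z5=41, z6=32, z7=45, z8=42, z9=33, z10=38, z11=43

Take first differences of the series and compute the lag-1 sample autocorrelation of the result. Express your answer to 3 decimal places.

-0.434

First differences Δz: 2, -8, 7, 0, -9, 13, -3, -9, 5, 5
Mean of differences = 0.3000
Numerator Σ(Δz_t−Δz̄)(Δz_{t+1}−Δz̄) = -219.8900
Denominator Σ(Δz_t−Δz̄)² = 506.1000
r_1(Δz) = -219.8900 / 506.1000 = -0.434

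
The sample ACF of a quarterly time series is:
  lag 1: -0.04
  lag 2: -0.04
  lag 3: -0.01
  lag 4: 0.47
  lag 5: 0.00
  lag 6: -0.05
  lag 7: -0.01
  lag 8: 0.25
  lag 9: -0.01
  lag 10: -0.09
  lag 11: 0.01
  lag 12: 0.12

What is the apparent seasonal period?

The largest autocorrelation is r_4 = 0.47, with a weaker echo at lag 8 (0.25); the remaining lags stay at or below 0.12.
The dominant spike at lag 4 indicates a seasonal period of 4.

4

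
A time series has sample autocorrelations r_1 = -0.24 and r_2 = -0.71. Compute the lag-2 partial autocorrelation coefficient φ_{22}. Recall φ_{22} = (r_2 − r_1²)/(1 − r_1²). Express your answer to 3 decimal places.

-0.815

φ_{22} = (r_2 − r_1²) / (1 − r_1²)
r_1² = (-0.24)² = 0.0576
Numerator = -0.71 − 0.0576 = -0.7676; denominator = 1 − 0.0576 = 0.9424
φ_{22} = -0.7676 / 0.9424 = -0.815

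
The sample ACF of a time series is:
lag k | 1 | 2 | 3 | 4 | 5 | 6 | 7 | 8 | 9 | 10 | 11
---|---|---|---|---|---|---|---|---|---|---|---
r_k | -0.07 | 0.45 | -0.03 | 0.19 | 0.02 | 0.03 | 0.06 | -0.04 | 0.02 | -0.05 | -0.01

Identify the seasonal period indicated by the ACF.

2

The largest autocorrelation is r_2 = 0.45, with a weaker echo at lag 4 (0.19); the remaining lags stay at or below 0.06.
The dominant spike at lag 2 indicates a seasonal period of 2.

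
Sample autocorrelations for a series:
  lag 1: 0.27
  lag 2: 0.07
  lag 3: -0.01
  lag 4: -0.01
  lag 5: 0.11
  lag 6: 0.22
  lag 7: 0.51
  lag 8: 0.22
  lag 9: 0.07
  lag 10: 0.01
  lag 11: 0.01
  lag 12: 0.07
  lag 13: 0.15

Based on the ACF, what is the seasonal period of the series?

7

The largest autocorrelation is r_7 = 0.51; the remaining lags stay at or below 0.27.
The dominant spike at lag 7 indicates a seasonal period of 7.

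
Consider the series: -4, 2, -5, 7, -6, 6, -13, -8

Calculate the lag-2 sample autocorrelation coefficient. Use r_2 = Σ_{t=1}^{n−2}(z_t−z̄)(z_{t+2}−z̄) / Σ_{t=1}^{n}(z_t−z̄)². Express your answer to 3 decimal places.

Mean z̄ = (-4 + 2 − 5 + 7 − 6 + 6 − 13 − 8)/8 = -2.6250
Deviations from mean: -1.3750, 4.6250, -2.3750, 9.6250, -3.3750, 8.6250, -10.3750, -5.3750
Σ(z_t−z̄)(z_{t+2}−z̄) = (3.2656) + (44.5156) + (8.0156) + (83.0156) + (35.0156) + (-46.3594) = 127.4688
Denominator Σ(z_t−z̄)² = 343.8750
r_2 = 127.4688 / 343.8750 = 0.371

0.371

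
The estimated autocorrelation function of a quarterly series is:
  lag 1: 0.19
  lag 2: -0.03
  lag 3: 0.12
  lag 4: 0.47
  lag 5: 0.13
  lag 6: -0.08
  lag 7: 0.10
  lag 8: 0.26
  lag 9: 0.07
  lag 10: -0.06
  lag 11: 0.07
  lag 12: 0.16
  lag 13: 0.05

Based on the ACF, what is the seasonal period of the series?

The largest autocorrelation is r_4 = 0.47, with a weaker echo at lag 8 (0.26); the remaining lags stay at or below 0.19.
The dominant spike at lag 4 indicates a seasonal period of 4.

4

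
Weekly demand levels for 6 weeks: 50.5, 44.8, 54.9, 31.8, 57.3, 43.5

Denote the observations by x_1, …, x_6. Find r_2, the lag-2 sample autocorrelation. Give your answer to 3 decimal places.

0.459

Mean x̄ = (50.5 + 44.8 + 54.9 + 31.8 + 57.3 + 43.5)/6 = 47.1333
Σ(x_t−x̄)(x_{t+2}−x̄) = (26.1478) + (35.7778) + (78.9611) + (55.7111) = 196.5978
Denominator Σ(x_t−x̄)² = 428.7733
r_2 = 196.5978 / 428.7733 = 0.459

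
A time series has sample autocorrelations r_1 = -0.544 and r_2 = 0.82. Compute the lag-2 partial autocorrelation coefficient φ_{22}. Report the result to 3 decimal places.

0.744

φ_{22} = (r_2 − r_1²) / (1 − r_1²)
r_1² = (-0.544)² = 0.295936
Numerator = 0.82 − 0.2959 = 0.5241; denominator = 1 − 0.2959 = 0.7041
φ_{22} = 0.5241 / 0.7041 = 0.744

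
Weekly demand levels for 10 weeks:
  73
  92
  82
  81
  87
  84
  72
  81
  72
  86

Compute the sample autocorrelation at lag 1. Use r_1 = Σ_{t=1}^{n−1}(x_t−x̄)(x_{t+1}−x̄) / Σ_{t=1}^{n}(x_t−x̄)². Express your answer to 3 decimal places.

-0.313

Mean x̄ = (73 + 92 + 82 + 81 + 87 + 84 + 72 + 81 + 72 + 86)/10 = 81.0000
Numerator Σ_{t=1}^{9}(x_t−x̄)(x_{t+1}−x̄) = -131.0000
Denominator Σ(x_t−x̄)² = 418.0000
r_1 = -131.0000 / 418.0000 = -0.313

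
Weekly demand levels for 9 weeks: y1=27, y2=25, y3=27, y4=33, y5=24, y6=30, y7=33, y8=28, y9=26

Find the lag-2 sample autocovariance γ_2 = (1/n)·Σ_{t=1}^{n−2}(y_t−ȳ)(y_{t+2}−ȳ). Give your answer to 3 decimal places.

Mean ȳ = (27 + 25 + 27 + 33 + 24 + 30 + 33 + 28 + 26)/9 = 28.1111
Σ_{t=1}^{7}(y_t−ȳ)(y_{t+2}−ȳ) = -30.8025
γ_2 = -30.8025 / 9 = -3.422

-3.422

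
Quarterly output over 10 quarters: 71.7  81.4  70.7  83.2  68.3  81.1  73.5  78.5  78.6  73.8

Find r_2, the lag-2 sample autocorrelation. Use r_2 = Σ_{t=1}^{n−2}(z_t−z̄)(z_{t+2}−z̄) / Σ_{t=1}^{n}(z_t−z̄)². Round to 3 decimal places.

Mean z̄ = (71.7 + 81.4 + 70.7 + 83.2 + 68.3 + 81.1 + 73.5 + 78.5 + 78.6 + 73.8)/10 = 76.0800
Numerator Σ_{t=1}^{8}(z_t−z̄)(z_{t+2}−z̄) = 159.2432
Denominator Σ(z_t−z̄)² = 236.9160
r_2 = 159.2432 / 236.9160 = 0.672

0.672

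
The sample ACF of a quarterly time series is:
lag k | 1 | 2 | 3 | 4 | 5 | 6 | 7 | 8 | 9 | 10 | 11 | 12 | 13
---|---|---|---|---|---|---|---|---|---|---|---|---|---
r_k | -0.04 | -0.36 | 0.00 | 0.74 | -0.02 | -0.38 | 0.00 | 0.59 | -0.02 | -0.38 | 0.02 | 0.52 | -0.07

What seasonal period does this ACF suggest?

The largest autocorrelation is r_4 = 0.74, with weaker echoes at lags 8 (0.59) and 12 (0.52); the remaining lags stay at or below 0.02.
The dominant spike at lag 4 indicates a seasonal period of 4.

4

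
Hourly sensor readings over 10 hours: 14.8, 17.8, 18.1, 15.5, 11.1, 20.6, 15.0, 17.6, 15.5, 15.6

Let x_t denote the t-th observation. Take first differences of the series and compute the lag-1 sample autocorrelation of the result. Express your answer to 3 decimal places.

-0.616

First differences Δx: 3.0, 0.3, -2.6, -4.4, 9.5, -5.6, 2.6, -2.1, 0.1
Mean of differences = 0.0889
Numerator Σ(Δx_t−Δx̄)(Δx_{t+1}−Δx̄) = -103.4735
Denominator Σ(Δx_t−Δx̄)² = 167.9289
r_1(Δx) = -103.4735 / 167.9289 = -0.616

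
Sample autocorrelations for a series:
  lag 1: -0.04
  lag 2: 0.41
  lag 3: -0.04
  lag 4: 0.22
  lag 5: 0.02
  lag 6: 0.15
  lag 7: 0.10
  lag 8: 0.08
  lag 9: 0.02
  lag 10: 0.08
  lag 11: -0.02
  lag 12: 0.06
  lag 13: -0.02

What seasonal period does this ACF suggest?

2

The largest autocorrelation is r_2 = 0.41, with weaker echoes at lags 4 (0.22) and 6 (0.15); the remaining lags stay at or below 0.10.
The dominant spike at lag 2 indicates a seasonal period of 2.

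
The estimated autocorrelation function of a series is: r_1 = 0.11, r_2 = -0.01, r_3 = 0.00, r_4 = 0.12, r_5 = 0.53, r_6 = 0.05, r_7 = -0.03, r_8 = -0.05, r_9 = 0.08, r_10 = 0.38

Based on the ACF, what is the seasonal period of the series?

5

The largest autocorrelation is r_5 = 0.53, with a weaker echo at lag 10 (0.38); the remaining lags stay at or below 0.12.
The dominant spike at lag 5 indicates a seasonal period of 5.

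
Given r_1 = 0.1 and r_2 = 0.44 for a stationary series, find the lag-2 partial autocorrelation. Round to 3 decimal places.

φ_{22} = (r_2 − r_1²) / (1 − r_1²)
r_1² = (0.1)² = 0.01
Numerator = 0.44 − 0.0100 = 0.4300; denominator = 1 − 0.0100 = 0.9900
φ_{22} = 0.4300 / 0.9900 = 0.434

0.434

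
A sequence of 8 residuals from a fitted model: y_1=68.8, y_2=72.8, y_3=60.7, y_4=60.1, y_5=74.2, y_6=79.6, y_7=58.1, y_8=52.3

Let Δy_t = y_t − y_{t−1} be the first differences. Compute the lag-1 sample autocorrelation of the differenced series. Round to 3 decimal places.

-0.006

First differences Δy: 4.0, -12.1, -0.6, 14.1, 5.4, -21.5, -5.8
Mean of differences = -2.3571
Numerator Σ(Δy_t−Δȳ)(Δy_{t+1}−Δȳ) = -5.0661
Denominator Σ(Δy_t−Δȳ)² = 847.7371
r_1(Δy) = -5.0661 / 847.7371 = -0.006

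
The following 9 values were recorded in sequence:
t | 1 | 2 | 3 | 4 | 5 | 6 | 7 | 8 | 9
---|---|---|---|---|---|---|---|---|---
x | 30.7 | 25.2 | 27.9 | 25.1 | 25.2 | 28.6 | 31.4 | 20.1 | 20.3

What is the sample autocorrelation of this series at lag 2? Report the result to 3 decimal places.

-0.344

Mean x̄ = (30.7 + 25.2 + 27.9 + 25.1 + 25.2 + 28.6 + 31.4 + 20.1 + 20.3)/9 = 26.0556
Σ(x_t−x̄)(x_{t+2}−x̄) = (8.5664) + (0.8175) + (-1.5780) + (-2.4314) + (-4.5725) + (-15.1536) + (-30.7602) = -45.1117
Denominator Σ(x_t−x̄)² = 130.9822
r_2 = -45.1117 / 130.9822 = -0.344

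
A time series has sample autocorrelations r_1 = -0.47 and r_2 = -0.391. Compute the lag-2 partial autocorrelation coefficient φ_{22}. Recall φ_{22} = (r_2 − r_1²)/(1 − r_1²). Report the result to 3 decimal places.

-0.785

φ_{22} = (r_2 − r_1²) / (1 − r_1²)
r_1² = (-0.47)² = 0.2209
Numerator = -0.391 − 0.2209 = -0.6119; denominator = 1 − 0.2209 = 0.7791
φ_{22} = -0.6119 / 0.7791 = -0.785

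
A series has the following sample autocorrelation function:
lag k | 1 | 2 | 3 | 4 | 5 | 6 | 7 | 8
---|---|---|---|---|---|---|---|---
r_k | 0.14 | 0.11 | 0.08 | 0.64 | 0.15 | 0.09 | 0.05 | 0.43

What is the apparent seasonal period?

The largest autocorrelation is r_4 = 0.64, with a weaker echo at lag 8 (0.43); the remaining lags stay at or below 0.15.
The dominant spike at lag 4 indicates a seasonal period of 4.

4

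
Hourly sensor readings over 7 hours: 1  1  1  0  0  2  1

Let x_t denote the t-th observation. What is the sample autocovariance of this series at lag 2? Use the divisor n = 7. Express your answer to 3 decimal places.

Mean x̄ = (1 + 1 + 1 + 0 + 0 + 2 + 1)/7 = 0.8571
Σ_{t=1}^{5}(x_t−x̄)(x_{t+2}−x̄) = -1.3265
γ_2 = -1.3265 / 7 = -0.190

-0.190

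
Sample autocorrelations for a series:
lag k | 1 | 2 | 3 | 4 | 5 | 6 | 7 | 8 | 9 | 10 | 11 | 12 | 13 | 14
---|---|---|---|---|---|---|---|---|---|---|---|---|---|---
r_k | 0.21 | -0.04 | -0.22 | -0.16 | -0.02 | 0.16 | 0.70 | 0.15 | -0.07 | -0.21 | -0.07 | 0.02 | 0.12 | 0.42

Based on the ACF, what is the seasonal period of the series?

The largest autocorrelation is r_7 = 0.70, with a weaker echo at lag 14 (0.42); the remaining lags stay at or below 0.21.
The dominant spike at lag 7 indicates a seasonal period of 7.

7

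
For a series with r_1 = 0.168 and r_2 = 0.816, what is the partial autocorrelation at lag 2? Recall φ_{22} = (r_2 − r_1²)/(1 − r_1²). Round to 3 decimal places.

φ_{22} = (r_2 − r_1²) / (1 − r_1²)
r_1² = (0.168)² = 0.028224
Numerator = 0.816 − 0.0282 = 0.7878; denominator = 1 − 0.0282 = 0.9718
φ_{22} = 0.7878 / 0.9718 = 0.811

0.811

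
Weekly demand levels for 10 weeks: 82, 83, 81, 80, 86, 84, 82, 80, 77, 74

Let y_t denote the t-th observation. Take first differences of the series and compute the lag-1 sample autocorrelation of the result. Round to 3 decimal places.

First differences Δy: 1, -2, -1, 6, -2, -2, -2, -3, -3
Mean of differences = -0.8889
Numerator Σ(Δy_t−Δȳ)(Δy_{t+1}−Δȳ) = -1.1235
Denominator Σ(Δy_t−Δȳ)² = 64.8889
r_1(Δy) = -1.1235 / 64.8889 = -0.017

-0.017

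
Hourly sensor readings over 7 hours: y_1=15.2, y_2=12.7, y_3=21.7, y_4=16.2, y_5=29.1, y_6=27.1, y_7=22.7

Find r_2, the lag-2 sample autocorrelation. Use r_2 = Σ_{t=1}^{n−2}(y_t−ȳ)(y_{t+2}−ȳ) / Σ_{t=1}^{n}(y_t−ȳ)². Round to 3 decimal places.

Mean ȳ = (15.2 + 12.7 + 21.7 + 16.2 + 29.1 + 27.1 + 22.7)/7 = 20.6714
Deviations from mean: -5.4714, -7.9714, 1.0286, -4.4714, 8.4286, 6.4286, 2.0286
Numerator Σ_{t=1}^{5}(y_t−ȳ)(y_{t+2}−ȳ) = 27.0384
Denominator Σ(y_t−ȳ)² = 231.0143
r_2 = 27.0384 / 231.0143 = 0.117

0.117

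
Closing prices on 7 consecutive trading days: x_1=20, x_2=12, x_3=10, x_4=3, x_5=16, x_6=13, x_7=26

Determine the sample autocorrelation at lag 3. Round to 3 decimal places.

Mean x̄ = (20 + 12 + 10 + 3 + 16 + 13 + 26)/7 = 14.2857
Numerator Σ_{t=1}^{4}(x_t−x̄)(x_{t+3}−x̄) = -195.1020
Denominator Σ(x_t−x̄)² = 325.4286
r_3 = -195.1020 / 325.4286 = -0.600

-0.600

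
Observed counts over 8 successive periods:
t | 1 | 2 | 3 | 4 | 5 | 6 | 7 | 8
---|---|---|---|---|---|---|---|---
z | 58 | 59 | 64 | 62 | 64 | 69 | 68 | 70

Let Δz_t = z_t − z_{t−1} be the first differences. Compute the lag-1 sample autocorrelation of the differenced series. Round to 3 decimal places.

First differences Δz: 1, 5, -2, 2, 5, -1, 2
Mean of differences = 1.7143
Numerator Σ(Δz_t−Δz̄)(Δz_{t+1}−Δz̄) = -24.3673
Denominator Σ(Δz_t−Δz̄)² = 43.4286
r_1(Δz) = -24.3673 / 43.4286 = -0.561

-0.561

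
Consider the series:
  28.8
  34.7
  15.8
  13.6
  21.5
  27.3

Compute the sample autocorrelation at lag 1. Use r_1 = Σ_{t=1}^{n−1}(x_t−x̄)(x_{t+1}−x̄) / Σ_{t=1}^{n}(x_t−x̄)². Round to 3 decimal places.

0.190

Mean x̄ = (28.8 + 34.7 + 15.8 + 13.6 + 21.5 + 27.3)/6 = 23.6167
Deviations from mean: 5.1833, 11.0833, -7.8167, -10.0167, -2.1167, 3.6833
Σ(x_t−x̄)(x_{t+1}−x̄) = (57.4486) + (-86.6347) + (78.2969) + (21.2019) + (-7.7964) = 62.5164
Denominator Σ(x_t−x̄)² = 329.1883
r_1 = 62.5164 / 329.1883 = 0.190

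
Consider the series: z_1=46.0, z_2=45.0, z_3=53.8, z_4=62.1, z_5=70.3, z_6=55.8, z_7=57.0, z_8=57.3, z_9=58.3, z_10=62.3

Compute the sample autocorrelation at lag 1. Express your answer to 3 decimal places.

0.420

Mean z̄ = (46.0 + 45.0 + 53.8 + 62.1 + 70.3 + 55.8 + 57.0 + 57.3 + 58.3 + 62.3)/10 = 56.7900
Numerator Σ_{t=1}^{9}(z_t−z̄)(z_{t+1}−z̄) = 213.9419
Denominator Σ(z_t−z̄)² = 509.0090
r_1 = 213.9419 / 509.0090 = 0.420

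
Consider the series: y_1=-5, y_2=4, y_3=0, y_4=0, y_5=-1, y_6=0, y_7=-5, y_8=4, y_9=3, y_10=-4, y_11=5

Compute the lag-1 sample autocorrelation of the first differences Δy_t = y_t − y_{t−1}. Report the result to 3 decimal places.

First differences Δy: 9, -4, 0, -1, 1, -5, 9, -1, -7, 9
Mean of differences = 1.0000
Numerator Σ(Δy_t−Δȳ)(Δy_{t+1}−Δȳ) = -145.0000
Denominator Σ(Δy_t−Δȳ)² = 326.0000
r_1(Δy) = -145.0000 / 326.0000 = -0.445

-0.445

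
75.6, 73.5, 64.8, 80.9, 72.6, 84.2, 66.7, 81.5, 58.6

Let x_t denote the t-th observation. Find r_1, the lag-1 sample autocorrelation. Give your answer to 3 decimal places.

Mean x̄ = (75.6 + 73.5 + 64.8 + 80.9 + 72.6 + 84.2 + 66.7 + 81.5 + 58.6)/9 = 73.1556
Numerator Σ_{t=1}^{8}(x_t−x̄)(x_{t+1}−x̄) = -323.8075
Denominator Σ(x_t−x̄)² = 581.3422
r_1 = -323.8075 / 581.3422 = -0.557

-0.557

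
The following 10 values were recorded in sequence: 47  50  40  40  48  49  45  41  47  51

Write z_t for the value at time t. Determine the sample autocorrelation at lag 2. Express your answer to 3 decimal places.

Mean z̄ = (47 + 50 + 40 + 40 + 48 + 49 + 45 + 41 + 47 + 51)/10 = 45.8000
Numerator Σ_{t=1}^{8}(z_t−z̄)(z_{t+2}−z̄) = -105.6800
Denominator Σ(z_t−z̄)² = 153.6000
r_2 = -105.6800 / 153.6000 = -0.688

-0.688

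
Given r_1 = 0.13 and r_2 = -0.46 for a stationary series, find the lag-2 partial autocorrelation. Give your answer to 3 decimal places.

φ_{22} = (r_2 − r_1²) / (1 − r_1²)
r_1² = (0.13)² = 0.0169
Numerator = -0.46 − 0.0169 = -0.4769; denominator = 1 − 0.0169 = 0.9831
φ_{22} = -0.4769 / 0.9831 = -0.485

-0.485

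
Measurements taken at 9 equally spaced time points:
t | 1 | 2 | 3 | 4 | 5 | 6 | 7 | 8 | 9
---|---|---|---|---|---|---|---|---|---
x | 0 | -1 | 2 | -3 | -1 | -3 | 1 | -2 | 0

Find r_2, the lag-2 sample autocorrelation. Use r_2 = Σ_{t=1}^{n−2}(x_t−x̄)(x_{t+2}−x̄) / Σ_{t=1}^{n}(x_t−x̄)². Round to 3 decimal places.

Mean x̄ = (0 − 1 + 2 − 3 − 1 − 3 + 1 − 2 + 0)/9 = -0.7778
Numerator Σ_{t=1}^{7}(x_t−x̄)(x_{t+2}−x̄) = 10.6790
Denominator Σ(x_t−x̄)² = 23.5556
r_2 = 10.6790 / 23.5556 = 0.453

0.453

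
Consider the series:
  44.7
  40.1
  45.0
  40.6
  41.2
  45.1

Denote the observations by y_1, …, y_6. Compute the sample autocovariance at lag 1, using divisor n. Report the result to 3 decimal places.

Mean ȳ = (44.7 + 40.1 + 45.0 + 40.6 + 41.2 + 45.1)/6 = 42.7833
Σ_{t=1}^{5}(y_t−ȳ)(y_{t+1}−ȳ) = -16.1419
γ_1 = -16.1419 / 6 = -2.690

-2.690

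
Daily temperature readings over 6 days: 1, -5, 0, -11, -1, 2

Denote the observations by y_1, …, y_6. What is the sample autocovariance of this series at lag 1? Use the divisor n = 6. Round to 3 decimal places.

Mean ȳ = (1 − 5 + 0 − 11 − 1 + 2)/6 = -2.3333
Deviations: 3.3333, -2.6667, 2.3333, -8.6667, 1.3333, 4.3333
Σ_{t=1}^{5}(y_t−ȳ)(y_{t+1}−ȳ) = -41.1111
γ_1 = -41.1111 / 6 = -6.852

-6.852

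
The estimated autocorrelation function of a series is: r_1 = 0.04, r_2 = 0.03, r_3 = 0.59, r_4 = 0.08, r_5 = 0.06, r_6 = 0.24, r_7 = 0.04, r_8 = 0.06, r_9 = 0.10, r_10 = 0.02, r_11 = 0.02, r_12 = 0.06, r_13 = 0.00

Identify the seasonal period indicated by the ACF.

3

The largest autocorrelation is r_3 = 0.59, with a weaker echo at lag 6 (0.24); the remaining lags stay at or below 0.10.
The dominant spike at lag 3 indicates a seasonal period of 3.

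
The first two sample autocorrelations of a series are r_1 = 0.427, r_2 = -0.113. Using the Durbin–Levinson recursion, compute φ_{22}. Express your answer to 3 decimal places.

-0.361

φ_{22} = (r_2 − r_1²) / (1 − r_1²)
r_1² = (0.427)² = 0.182329
Numerator = -0.113 − 0.1823 = -0.2953; denominator = 1 − 0.1823 = 0.8177
φ_{22} = -0.2953 / 0.8177 = -0.361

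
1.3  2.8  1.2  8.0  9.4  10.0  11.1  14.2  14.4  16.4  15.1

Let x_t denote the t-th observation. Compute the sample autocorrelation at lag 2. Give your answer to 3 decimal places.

0.476

Mean x̄ = (1.3 + 2.8 + 1.2 + 8.0 + 9.4 + 10.0 + 11.1 + 14.2 + 14.4 + 16.4 + 15.1)/11 = 9.4455
Numerator Σ_{t=1}^{9}(x_t−x̄)(x_{t+2}−x̄) = 148.1822
Denominator Σ(x_t−x̄)² = 311.1273
r_2 = 148.1822 / 311.1273 = 0.476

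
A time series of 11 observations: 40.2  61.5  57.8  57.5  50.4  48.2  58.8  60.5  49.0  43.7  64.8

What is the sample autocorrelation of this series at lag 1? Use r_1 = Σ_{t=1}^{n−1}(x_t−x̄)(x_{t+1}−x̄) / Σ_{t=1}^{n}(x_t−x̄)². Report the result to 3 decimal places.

Mean x̄ = (40.2 + 61.5 + 57.8 + 57.5 + 50.4 + 48.2 + 58.8 + 60.5 + 49.0 + 43.7 + 64.8)/11 = 53.8545
Numerator Σ_{t=1}^{10}(x_t−x̄)(x_{t+1}−x̄) = -142.1175
Denominator Σ(x_t−x̄)² = 632.7673
r_1 = -142.1175 / 632.7673 = -0.225

-0.225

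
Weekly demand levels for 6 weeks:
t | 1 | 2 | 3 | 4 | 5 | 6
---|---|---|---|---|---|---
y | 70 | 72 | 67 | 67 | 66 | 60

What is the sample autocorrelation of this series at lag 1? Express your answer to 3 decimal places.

Mean ȳ = (70 + 72 + 67 + 67 + 66 + 60)/6 = 67.0000
Deviations from mean: 3.0000, 5.0000, 0.0000, 0.0000, -1.0000, -7.0000
Numerator Σ_{t=1}^{5}(y_t−ȳ)(y_{t+1}−ȳ) = 22.0000
Denominator Σ(y_t−ȳ)² = 84.0000
r_1 = 22.0000 / 84.0000 = 0.262

0.262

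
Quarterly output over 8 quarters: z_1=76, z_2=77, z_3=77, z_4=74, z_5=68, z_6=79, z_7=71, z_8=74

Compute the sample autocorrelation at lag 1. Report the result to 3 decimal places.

Mean z̄ = (76 + 77 + 77 + 74 + 68 + 79 + 71 + 74)/8 = 74.5000
Σ(z_t−z̄)(z_{t+1}−z̄) = (3.7500) + (6.2500) + (-1.2500) + (3.2500) + (-29.2500) + (-15.7500) + (1.7500) = -31.2500
Denominator Σ(z_t−z̄)² = 90.0000
r_1 = -31.2500 / 90.0000 = -0.347

-0.347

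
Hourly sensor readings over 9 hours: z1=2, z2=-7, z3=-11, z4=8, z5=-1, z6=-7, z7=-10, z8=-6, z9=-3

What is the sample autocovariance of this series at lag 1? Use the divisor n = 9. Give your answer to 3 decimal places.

Mean z̄ = (2 − 7 − 11 + 8 − 1 − 7 − 10 − 6 − 3)/9 = -3.8889
Σ_{t=1}^{8}(z_t−z̄)(z_{t+1}−z̄) = -25.3457
γ_1 = -25.3457 / 9 = -2.816

-2.816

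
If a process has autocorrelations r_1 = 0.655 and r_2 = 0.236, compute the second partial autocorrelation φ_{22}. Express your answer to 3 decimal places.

φ_{22} = (r_2 − r_1²) / (1 − r_1²)
r_1² = (0.655)² = 0.429025
Numerator = 0.236 − 0.4290 = -0.1930; denominator = 1 − 0.4290 = 0.5710
φ_{22} = -0.1930 / 0.5710 = -0.338

-0.338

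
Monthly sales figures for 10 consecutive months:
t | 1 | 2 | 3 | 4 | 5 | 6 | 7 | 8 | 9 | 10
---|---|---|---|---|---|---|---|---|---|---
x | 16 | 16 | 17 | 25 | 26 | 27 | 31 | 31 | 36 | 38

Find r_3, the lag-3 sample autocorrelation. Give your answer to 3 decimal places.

Mean x̄ = (16 + 16 + 17 + 25 + 26 + 27 + 31 + 31 + 36 + 38)/10 = 26.3000
Numerator Σ_{t=1}^{7}(x_t−x̄)(x_{t+3}−x̄) = 64.2300
Denominator Σ(x_t−x̄)² = 576.1000
r_3 = 64.2300 / 576.1000 = 0.111

0.111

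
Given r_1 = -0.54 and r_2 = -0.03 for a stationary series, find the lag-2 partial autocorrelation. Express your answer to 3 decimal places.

-0.454

φ_{22} = (r_2 − r_1²) / (1 − r_1²)
r_1² = (-0.54)² = 0.2916
Numerator = -0.03 − 0.2916 = -0.3216; denominator = 1 − 0.2916 = 0.7084
φ_{22} = -0.3216 / 0.7084 = -0.454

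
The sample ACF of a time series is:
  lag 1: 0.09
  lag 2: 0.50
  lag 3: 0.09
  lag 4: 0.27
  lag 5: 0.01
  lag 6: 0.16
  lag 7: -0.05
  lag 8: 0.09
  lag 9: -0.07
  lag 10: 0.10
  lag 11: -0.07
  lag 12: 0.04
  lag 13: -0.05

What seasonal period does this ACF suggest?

2

The largest autocorrelation is r_2 = 0.50, with weaker echoes at lags 4 (0.27) and 6 (0.16); the remaining lags stay at or below 0.10.
The dominant spike at lag 2 indicates a seasonal period of 2.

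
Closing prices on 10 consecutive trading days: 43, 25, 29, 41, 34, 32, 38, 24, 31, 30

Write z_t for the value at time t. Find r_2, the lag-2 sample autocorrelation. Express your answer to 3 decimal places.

-0.234

Mean z̄ = (43 + 25 + 29 + 41 + 34 + 32 + 38 + 24 + 31 + 30)/10 = 32.7000
Numerator Σ_{t=1}^{8}(z_t−z̄)(z_{t+2}−z̄) = -85.1800
Denominator Σ(z_t−z̄)² = 364.1000
r_2 = -85.1800 / 364.1000 = -0.234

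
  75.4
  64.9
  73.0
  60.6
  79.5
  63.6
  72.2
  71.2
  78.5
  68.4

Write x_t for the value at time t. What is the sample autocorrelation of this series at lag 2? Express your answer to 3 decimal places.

Mean x̄ = (75.4 + 64.9 + 73.0 + 60.6 + 79.5 + 63.6 + 72.2 + 71.2 + 78.5 + 68.4)/10 = 70.7300
Numerator Σ_{t=1}^{8}(x_t−x̄)(x_{t+2}−x̄) = 181.6612
Denominator Σ(x_t−x̄)² = 359.5010
r_2 = 181.6612 / 359.5010 = 0.505

0.505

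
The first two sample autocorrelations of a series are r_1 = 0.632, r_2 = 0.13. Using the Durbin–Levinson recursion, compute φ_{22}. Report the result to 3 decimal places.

-0.449

φ_{22} = (r_2 − r_1²) / (1 − r_1²)
r_1² = (0.632)² = 0.399424
Numerator = 0.13 − 0.3994 = -0.2694; denominator = 1 − 0.3994 = 0.6006
φ_{22} = -0.2694 / 0.6006 = -0.449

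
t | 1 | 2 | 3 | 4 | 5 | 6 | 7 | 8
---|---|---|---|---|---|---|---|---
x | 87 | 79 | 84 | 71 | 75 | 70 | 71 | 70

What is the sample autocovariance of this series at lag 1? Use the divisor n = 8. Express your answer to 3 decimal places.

10.904

Mean x̄ = (87 + 79 + 84 + 71 + 75 + 70 + 71 + 70)/8 = 75.8750
Deviations: 11.1250, 3.1250, 8.1250, -4.8750, -0.8750, -5.8750, -4.8750, -5.8750
Σ_{t=1}^{7}(x_t−x̄)(x_{t+1}−x̄) = 87.2344
γ_1 = 87.2344 / 8 = 10.904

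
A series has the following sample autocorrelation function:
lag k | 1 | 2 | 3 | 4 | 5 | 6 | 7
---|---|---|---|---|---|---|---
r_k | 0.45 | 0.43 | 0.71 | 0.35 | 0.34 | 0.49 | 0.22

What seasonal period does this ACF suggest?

3

The largest autocorrelation is r_3 = 0.71, with a weaker echo at lag 6 (0.49); the remaining lags stay at or below 0.45. The elevated value at lag 1 (0.45), dropping to 0.43 at lag 2, reflects decaying short-term dependence rather than seasonality.
The dominant spike at lag 3 indicates a seasonal period of 3.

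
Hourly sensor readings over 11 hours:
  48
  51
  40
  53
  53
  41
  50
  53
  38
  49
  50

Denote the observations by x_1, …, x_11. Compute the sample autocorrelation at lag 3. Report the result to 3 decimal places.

Mean x̄ = (48 + 51 + 40 + 53 + 53 + 41 + 50 + 53 + 38 + 49 + 50)/11 = 47.8182
Numerator Σ_{t=1}^{8}(x_t−x̄)(x_{t+3}−x̄) = 189.7190
Denominator Σ(x_t−x̄)² = 305.6364
r_3 = 189.7190 / 305.6364 = 0.621

0.621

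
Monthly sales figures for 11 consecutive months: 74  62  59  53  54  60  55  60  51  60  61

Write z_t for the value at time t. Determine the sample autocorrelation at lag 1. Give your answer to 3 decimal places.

Mean z̄ = (74 + 62 + 59 + 53 + 54 + 60 + 55 + 60 + 51 + 60 + 61)/11 = 59.0000
Numerator Σ_{t=1}^{10}(z_t−z̄)(z_{t+1}−z̄) = 48.0000
Denominator Σ(z_t−z̄)² = 382.0000
r_1 = 48.0000 / 382.0000 = 0.126

0.126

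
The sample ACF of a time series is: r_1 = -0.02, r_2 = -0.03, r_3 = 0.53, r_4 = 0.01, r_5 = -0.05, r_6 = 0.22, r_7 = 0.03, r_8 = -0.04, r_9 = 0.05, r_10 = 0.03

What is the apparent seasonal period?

3

The largest autocorrelation is r_3 = 0.53, with a weaker echo at lag 6 (0.22); the remaining lags stay at or below 0.05.
The dominant spike at lag 3 indicates a seasonal period of 3.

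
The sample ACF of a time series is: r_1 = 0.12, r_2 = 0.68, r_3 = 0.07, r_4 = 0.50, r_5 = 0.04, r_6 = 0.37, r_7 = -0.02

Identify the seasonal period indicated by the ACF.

The largest autocorrelation is r_2 = 0.68, with weaker echoes at lags 4 (0.50) and 6 (0.37); the remaining lags stay at or below 0.12.
The dominant spike at lag 2 indicates a seasonal period of 2.

2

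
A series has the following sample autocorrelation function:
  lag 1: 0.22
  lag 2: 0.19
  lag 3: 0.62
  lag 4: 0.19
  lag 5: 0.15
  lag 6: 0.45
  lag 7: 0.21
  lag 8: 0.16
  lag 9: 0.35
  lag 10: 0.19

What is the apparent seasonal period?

3

The largest autocorrelation is r_3 = 0.62, with weaker echoes at lags 6 (0.45) and 9 (0.35); the remaining lags stay at or below 0.22. The elevated value at lag 1 (0.22), dropping to 0.19 at lag 2, reflects decaying short-term dependence rather than seasonality.
The dominant spike at lag 3 indicates a seasonal period of 3.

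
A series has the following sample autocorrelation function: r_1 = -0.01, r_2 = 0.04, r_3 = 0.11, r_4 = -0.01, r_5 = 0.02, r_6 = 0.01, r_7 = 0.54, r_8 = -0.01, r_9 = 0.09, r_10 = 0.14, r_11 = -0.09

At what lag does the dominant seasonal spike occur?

The largest autocorrelation is r_7 = 0.54; the remaining lags stay at or below 0.14.
The dominant spike at lag 7 indicates a seasonal period of 7.

7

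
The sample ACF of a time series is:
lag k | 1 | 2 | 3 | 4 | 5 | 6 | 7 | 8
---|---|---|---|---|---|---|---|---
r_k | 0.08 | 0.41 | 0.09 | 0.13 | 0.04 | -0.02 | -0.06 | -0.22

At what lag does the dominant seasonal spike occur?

2

The largest autocorrelation is r_2 = 0.41; the remaining lags stay at or below 0.13.
The dominant spike at lag 2 indicates a seasonal period of 2.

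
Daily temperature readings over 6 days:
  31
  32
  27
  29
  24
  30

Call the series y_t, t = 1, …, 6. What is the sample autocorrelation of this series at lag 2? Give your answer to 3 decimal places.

Mean ȳ = (31 + 32 + 27 + 29 + 24 + 30)/6 = 28.8333
Σ(y_t−ȳ)(y_{t+2}−ȳ) = (-3.9722) + (0.5278) + (8.8611) + (0.1944) = 5.6111
Denominator Σ(y_t−ȳ)² = 42.8333
r_2 = 5.6111 / 42.8333 = 0.131

0.131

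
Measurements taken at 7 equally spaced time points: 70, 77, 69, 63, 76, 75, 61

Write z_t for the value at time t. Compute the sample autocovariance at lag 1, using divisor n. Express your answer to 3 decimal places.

Mean z̄ = (70 + 77 + 69 + 63 + 76 + 75 + 61)/7 = 70.1429
Deviations: -0.1429, 6.8571, -1.1429, -7.1429, 5.8571, 4.8571, -9.1429
Σ_{t=1}^{6}(z_t−z̄)(z_{t+1}−z̄) = -58.4490
γ_1 = -58.4490 / 7 = -8.350

-8.350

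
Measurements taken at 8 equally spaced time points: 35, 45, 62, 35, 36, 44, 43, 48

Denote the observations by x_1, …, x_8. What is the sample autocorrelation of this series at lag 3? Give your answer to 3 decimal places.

0.072

Mean x̄ = (35 + 45 + 62 + 35 + 36 + 44 + 43 + 48)/8 = 43.5000
Σ(x_t−x̄)(x_{t+3}−x̄) = (72.2500) + (-11.2500) + (9.2500) + (4.2500) + (-33.7500) = 40.7500
Denominator Σ(x_t−x̄)² = 566.0000
r_3 = 40.7500 / 566.0000 = 0.072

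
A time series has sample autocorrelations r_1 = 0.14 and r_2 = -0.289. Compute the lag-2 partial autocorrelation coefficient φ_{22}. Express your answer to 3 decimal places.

-0.315

φ_{22} = (r_2 − r_1²) / (1 − r_1²)
r_1² = (0.14)² = 0.0196
Numerator = -0.289 − 0.0196 = -0.3086; denominator = 1 − 0.0196 = 0.9804
φ_{22} = -0.3086 / 0.9804 = -0.315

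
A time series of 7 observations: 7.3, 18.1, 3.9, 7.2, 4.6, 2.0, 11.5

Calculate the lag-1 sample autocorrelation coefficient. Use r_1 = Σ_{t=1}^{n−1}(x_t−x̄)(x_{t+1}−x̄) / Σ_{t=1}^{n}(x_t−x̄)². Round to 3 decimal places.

-0.245

Mean x̄ = (7.3 + 18.1 + 3.9 + 7.2 + 4.6 + 2.0 + 11.5)/7 = 7.8000
Σ(x_t−x̄)(x_{t+1}−x̄) = (-5.1500) + (-40.1700) + (2.3400) + (1.9200) + (18.5600) + (-21.4600) = -43.9600
Denominator Σ(x_t−x̄)² = 179.4800
r_1 = -43.9600 / 179.4800 = -0.245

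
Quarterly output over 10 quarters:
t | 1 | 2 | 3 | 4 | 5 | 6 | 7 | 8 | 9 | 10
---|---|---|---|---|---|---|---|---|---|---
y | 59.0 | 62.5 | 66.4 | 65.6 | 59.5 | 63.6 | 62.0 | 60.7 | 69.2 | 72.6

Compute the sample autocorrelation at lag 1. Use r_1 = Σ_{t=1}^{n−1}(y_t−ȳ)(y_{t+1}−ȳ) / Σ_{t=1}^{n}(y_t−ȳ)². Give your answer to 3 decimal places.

Mean ȳ = (59.0 + 62.5 + 66.4 + 65.6 + 59.5 + 63.6 + 62.0 + 60.7 + 69.2 + 72.6)/10 = 64.1100
Numerator Σ_{t=1}^{9}(y_t−ȳ)(y_{t+1}−ȳ) = 37.5629
Denominator Σ(y_t−ȳ)² = 171.7490
r_1 = 37.5629 / 171.7490 = 0.219

0.219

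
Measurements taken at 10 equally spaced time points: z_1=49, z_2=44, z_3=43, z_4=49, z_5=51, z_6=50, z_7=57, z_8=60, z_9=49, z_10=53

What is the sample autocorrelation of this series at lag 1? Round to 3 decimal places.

Mean z̄ = (49 + 44 + 43 + 49 + 51 + 50 + 57 + 60 + 49 + 53)/10 = 50.5000
Numerator Σ_{t=1}^{9}(z_t−z̄)(z_{t+1}−z̄) = 109.2500
Denominator Σ(z_t−z̄)² = 244.5000
r_1 = 109.2500 / 244.5000 = 0.447

0.447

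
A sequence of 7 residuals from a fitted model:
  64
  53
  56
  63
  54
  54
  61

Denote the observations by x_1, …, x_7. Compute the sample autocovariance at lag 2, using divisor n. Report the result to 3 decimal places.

-8.741

Mean x̄ = (64 + 53 + 56 + 63 + 54 + 54 + 61)/7 = 57.8571
Deviations: 6.1429, -4.8571, -1.8571, 5.1429, -3.8571, -3.8571, 3.1429
Σ_{t=1}^{5}(x_t−x̄)(x_{t+2}−x̄) = -61.1837
γ_2 = -61.1837 / 7 = -8.741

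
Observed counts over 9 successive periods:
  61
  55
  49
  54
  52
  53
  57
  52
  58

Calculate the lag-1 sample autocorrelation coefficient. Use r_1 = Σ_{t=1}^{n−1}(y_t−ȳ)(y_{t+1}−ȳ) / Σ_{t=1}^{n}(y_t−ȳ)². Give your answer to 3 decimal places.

-0.094

Mean ȳ = (61 + 55 + 49 + 54 + 52 + 53 + 57 + 52 + 58)/9 = 54.5556
Numerator Σ_{t=1}^{8}(y_t−ȳ)(y_{t+1}−ȳ) = -9.9753
Denominator Σ(y_t−ȳ)² = 106.2222
r_1 = -9.9753 / 106.2222 = -0.094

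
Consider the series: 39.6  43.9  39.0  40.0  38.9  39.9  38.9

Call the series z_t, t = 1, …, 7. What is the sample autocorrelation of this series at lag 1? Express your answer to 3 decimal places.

Mean z̄ = (39.6 + 43.9 + 39.0 + 40.0 + 38.9 + 39.9 + 38.9)/7 = 40.0286
Deviations from mean: -0.4286, 3.8714, -1.0286, -0.0286, -1.1286, -0.1286, -1.1286
Numerator Σ_{t=1}^{6}(z_t−z̄)(z_{t+1}−z̄) = -5.2894
Denominator Σ(z_t−z̄)² = 18.7943
r_1 = -5.2894 / 18.7943 = -0.281

-0.281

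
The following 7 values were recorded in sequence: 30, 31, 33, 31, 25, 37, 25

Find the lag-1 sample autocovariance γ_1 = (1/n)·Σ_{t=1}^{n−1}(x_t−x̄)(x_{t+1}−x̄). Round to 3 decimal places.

Mean x̄ = (30 + 31 + 33 + 31 + 25 + 37 + 25)/7 = 30.2857
Deviations: -0.2857, 0.7143, 2.7143, 0.7143, -5.2857, 6.7143, -5.2857
Σ_{t=1}^{6}(x_t−x̄)(x_{t+1}−x̄) = -71.0816
γ_1 = -71.0816 / 7 = -10.155

-10.155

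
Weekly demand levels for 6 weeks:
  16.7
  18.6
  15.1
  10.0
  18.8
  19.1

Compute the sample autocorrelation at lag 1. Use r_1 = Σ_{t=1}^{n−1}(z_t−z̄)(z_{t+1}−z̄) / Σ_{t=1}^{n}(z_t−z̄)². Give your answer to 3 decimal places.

-0.046

Mean z̄ = (16.7 + 18.6 + 15.1 + 10.0 + 18.8 + 19.1)/6 = 16.3833
Deviations from mean: 0.3167, 2.2167, -1.2833, -6.3833, 2.4167, 2.7167
Numerator Σ_{t=1}^{5}(z_t−z̄)(z_{t+1}−z̄) = -2.8119
Denominator Σ(z_t−z̄)² = 60.6283
r_1 = -2.8119 / 60.6283 = -0.046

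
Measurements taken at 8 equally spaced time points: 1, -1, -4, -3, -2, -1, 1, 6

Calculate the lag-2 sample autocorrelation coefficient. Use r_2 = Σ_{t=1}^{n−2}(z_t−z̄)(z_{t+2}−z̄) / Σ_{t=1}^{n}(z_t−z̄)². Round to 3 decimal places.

Mean z̄ = (1 − 1 − 4 − 3 − 2 − 1 + 1 + 6)/8 = -0.3750
Deviations from mean: 1.3750, -0.6250, -3.6250, -2.6250, -1.6250, -0.6250, 1.3750, 6.3750
Σ(z_t−z̄)(z_{t+2}−z̄) = (-4.9844) + (1.6406) + (5.8906) + (1.6406) + (-2.2344) + (-3.9844) = -2.0313
Denominator Σ(z_t−z̄)² = 67.8750
r_2 = -2.0313 / 67.8750 = -0.030

-0.030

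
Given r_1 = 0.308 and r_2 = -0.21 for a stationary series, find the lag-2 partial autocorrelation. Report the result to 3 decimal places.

φ_{22} = (r_2 − r_1²) / (1 − r_1²)
r_1² = (0.308)² = 0.094864
Numerator = -0.21 − 0.0949 = -0.3049; denominator = 1 − 0.0949 = 0.9051
φ_{22} = -0.3049 / 0.9051 = -0.337

-0.337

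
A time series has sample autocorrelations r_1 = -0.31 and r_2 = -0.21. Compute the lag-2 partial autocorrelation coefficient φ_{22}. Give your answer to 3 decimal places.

-0.339

φ_{22} = (r_2 − r_1²) / (1 − r_1²)
r_1² = (-0.31)² = 0.0961
Numerator = -0.21 − 0.0961 = -0.3061; denominator = 1 − 0.0961 = 0.9039
φ_{22} = -0.3061 / 0.9039 = -0.339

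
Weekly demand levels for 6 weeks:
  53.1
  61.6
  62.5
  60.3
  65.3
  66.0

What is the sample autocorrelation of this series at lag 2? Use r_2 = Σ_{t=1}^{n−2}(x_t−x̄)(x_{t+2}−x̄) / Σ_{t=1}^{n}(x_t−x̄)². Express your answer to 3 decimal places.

Mean x̄ = (53.1 + 61.6 + 62.5 + 60.3 + 65.3 + 66.0)/6 = 61.4667
Deviations from mean: -8.3667, 0.1333, 1.0333, -1.1667, 3.8333, 4.5333
Σ(x_t−x̄)(x_{t+2}−x̄) = (-8.6456) + (-0.1556) + (3.9611) + (-5.2889) = -10.1289
Denominator Σ(x_t−x̄)² = 107.6933
r_2 = -10.1289 / 107.6933 = -0.094

-0.094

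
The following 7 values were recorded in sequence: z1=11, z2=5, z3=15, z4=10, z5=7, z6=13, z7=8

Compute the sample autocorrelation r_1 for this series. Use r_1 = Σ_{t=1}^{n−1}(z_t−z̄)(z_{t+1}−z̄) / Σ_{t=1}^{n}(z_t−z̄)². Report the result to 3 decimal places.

Mean z̄ = (11 + 5 + 15 + 10 + 7 + 13 + 8)/7 = 9.8571
Numerator Σ_{t=1}^{6}(z_t−z̄)(z_{t+1}−z̄) = -45.0204
Denominator Σ(z_t−z̄)² = 72.8571
r_1 = -45.0204 / 72.8571 = -0.618

-0.618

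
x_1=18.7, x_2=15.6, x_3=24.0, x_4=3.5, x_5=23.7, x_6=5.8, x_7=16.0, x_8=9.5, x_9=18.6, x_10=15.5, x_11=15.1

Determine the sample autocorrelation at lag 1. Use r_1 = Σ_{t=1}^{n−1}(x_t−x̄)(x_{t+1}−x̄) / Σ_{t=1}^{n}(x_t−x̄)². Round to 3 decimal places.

-0.714

Mean x̄ = (18.7 + 15.6 + 24.0 + 3.5 + 23.7 + 5.8 + 16.0 + 9.5 + 18.6 + 15.5 + 15.1)/11 = 15.0909
Numerator Σ_{t=1}^{10}(x_t−x̄)(x_{t+1}−x̄) = -308.3737
Denominator Σ(x_t−x̄)² = 432.0091
r_1 = -308.3737 / 432.0091 = -0.714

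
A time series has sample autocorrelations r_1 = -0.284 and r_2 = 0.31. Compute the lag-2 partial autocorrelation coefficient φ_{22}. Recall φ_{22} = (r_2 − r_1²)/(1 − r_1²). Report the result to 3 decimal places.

0.249

φ_{22} = (r_2 − r_1²) / (1 − r_1²)
r_1² = (-0.284)² = 0.080656
Numerator = 0.31 − 0.0807 = 0.2293; denominator = 1 − 0.0807 = 0.9193
φ_{22} = 0.2293 / 0.9193 = 0.249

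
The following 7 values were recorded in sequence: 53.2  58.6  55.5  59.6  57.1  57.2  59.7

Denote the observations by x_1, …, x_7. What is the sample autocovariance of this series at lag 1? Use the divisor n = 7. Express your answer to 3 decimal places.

Mean x̄ = (53.2 + 58.6 + 55.5 + 59.6 + 57.1 + 57.2 + 59.7)/7 = 57.2714
Σ_{t=1}^{6}(x_t−x̄)(x_{t+1}−x̄) = -12.4480
γ_1 = -12.4480 / 7 = -1.778

-1.778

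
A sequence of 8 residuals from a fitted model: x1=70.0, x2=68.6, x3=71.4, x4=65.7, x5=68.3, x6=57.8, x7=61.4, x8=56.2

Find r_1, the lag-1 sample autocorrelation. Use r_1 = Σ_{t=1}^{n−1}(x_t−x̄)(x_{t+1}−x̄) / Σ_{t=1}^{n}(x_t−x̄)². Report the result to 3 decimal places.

Mean x̄ = (70.0 + 68.6 + 71.4 + 65.7 + 68.3 + 57.8 + 61.4 + 56.2)/8 = 64.9250
Deviations from mean: 5.0750, 3.6750, 6.4750, 0.7750, 3.3750, -7.1250, -3.5250, -8.7250
Σ(x_t−x̄)(x_{t+1}−x̄) = (18.6506) + (23.7956) + (5.0181) + (2.6156) + (-24.0469) + (25.1156) + (30.7556) = 81.9044
Denominator Σ(x_t−x̄)² = 232.4950
r_1 = 81.9044 / 232.4950 = 0.352

0.352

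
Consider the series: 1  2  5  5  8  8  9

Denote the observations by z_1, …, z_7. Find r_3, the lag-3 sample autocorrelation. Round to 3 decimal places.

-0.165

Mean z̄ = (1 + 2 + 5 + 5 + 8 + 8 + 9)/7 = 5.4286
Deviations from mean: -4.4286, -3.4286, -0.4286, -0.4286, 2.5714, 2.5714, 3.5714
Numerator Σ_{t=1}^{4}(z_t−z̄)(z_{t+3}−z̄) = -9.5510
Denominator Σ(z_t−z̄)² = 57.7143
r_3 = -9.5510 / 57.7143 = -0.165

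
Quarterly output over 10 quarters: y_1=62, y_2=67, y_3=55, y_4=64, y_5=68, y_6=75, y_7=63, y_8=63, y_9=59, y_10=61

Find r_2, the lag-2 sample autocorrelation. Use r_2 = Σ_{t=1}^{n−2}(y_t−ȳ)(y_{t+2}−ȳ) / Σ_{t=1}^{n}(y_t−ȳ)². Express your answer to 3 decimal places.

Mean ȳ = (62 + 67 + 55 + 64 + 68 + 75 + 63 + 63 + 59 + 61)/10 = 63.7000
Numerator Σ_{t=1}^{8}(y_t−ȳ)(y_{t+2}−ȳ) = -23.9800
Denominator Σ(y_t−ȳ)² = 266.1000
r_2 = -23.9800 / 266.1000 = -0.090

-0.090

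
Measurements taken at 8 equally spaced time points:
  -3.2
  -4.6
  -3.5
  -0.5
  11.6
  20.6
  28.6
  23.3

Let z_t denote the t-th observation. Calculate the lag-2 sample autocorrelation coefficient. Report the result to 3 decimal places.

Mean z̄ = (-3.2 − 4.6 − 3.5 − 0.5 + 11.6 + 20.6 + 28.6 + 23.3)/8 = 9.0375
Deviations from mean: -12.2375, -13.6375, -12.5375, -9.5375, 2.5625, 11.5625, 19.5625, 14.2625
Numerator Σ_{t=1}^{6}(z_t−z̄)(z_{t+2}−z̄) = 356.1297
Denominator Σ(z_t−z̄)² = 1310.2588
r_2 = 356.1297 / 1310.2588 = 0.272

0.272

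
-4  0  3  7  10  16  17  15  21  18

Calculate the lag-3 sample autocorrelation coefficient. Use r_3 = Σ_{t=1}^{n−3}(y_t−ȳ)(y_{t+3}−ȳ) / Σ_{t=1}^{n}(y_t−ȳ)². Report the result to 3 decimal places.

0.151

Mean ȳ = (-4 + 0 + 3 + 7 + 10 + 16 + 17 + 15 + 21 + 18)/10 = 10.3000
Σ(y_t−ȳ)(y_{t+3}−ȳ) = (47.1900) + (3.0900) + (-41.6100) + (-22.1100) + (-1.4100) + (60.9900) + (51.5900) = 97.7300
Denominator Σ(y_t−ȳ)² = 648.1000
r_3 = 97.7300 / 648.1000 = 0.151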